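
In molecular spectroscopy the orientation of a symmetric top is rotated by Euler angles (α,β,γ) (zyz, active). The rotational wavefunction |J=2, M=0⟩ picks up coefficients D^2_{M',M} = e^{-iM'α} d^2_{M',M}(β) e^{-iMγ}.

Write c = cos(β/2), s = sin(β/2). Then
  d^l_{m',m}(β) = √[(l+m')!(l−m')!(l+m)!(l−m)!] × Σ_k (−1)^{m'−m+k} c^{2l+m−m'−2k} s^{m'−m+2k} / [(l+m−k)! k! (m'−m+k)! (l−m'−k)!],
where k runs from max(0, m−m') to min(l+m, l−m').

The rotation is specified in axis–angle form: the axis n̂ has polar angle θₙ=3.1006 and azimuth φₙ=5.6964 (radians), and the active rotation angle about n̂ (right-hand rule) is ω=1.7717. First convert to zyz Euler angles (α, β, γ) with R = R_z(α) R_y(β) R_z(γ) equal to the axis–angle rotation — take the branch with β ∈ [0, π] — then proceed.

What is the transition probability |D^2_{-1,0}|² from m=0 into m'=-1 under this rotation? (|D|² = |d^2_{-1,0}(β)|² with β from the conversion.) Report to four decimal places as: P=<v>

P=0.0060

Axis–angle → zyz. n̂ = (sinθₙcosφₙ, sinθₙsinφₙ, cosθₙ) = (+0.034126, -0.022691, -0.999160), ω = 1.7717.
R = I cosω + sinω [n̂]ₓ + (1−cosω) n̂n̂ᵀ gives
  R = [-0.198158, +0.978135, -0.063136; -0.979992, -0.198937, -0.006244; -0.018667, +0.060636, +0.997985]
β = atan2(√(R₁₃²+R₂₃²), R₃₃) = 0.063487; α = atan2(R₂₃, R₁₃) mod 2π = 3.240165; γ = atan2(R₃₂, −R₃₁) mod 2π = 1.272143
D^2_{-1,0}(3.2402,0.0635,1.2721) = e^{-i·-1·3.2402}·d^2_{-1,0}(0.0635)·e^{-i·0·1.2721}. Compute d first:
c=cos(0.063487/2)=0.999496, s=sin(0.063487/2)=0.031738; N=√[1·6·2·2]=4.898979
k: max(0,(0)−(-1))=1 … min(2+(0),2−(-1))=2
  k=1: (−1)^0·4.8990/(2)·0.9995^3·0.0317^1 = +0.077624
  k=2: (−1)^1·4.8990/(2)·0.9995^1·0.0317^3 = -0.000078
d^2_{-1,0}(0.0635) = +0.077624 -0.000078 = +0.077546
|D^2_{-1,0}|² = |d^2_{-1,0}(β)|² = (+0.077546)² = 0.006013 (the z-rotation phases have unit modulus)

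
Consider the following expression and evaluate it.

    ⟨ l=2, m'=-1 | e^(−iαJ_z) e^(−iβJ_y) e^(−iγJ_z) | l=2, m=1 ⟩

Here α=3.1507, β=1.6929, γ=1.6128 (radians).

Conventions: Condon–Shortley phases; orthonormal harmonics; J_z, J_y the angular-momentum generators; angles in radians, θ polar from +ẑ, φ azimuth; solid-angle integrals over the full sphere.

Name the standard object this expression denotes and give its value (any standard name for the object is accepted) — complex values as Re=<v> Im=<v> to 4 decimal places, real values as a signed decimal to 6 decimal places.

This is a Wigner D-matrix element — the rotation-matrix element ⟨l m'| R(α,β,γ) |l m⟩ in the angular-momentum basis.
First d^2_{-1,1}(β=1.6929), then the phase factors e^{-i(-1)α} and e^{-i(1)γ}:
c=cos(1.692900/2)=0.662646, s=sin(1.692900/2)=0.748933; N=√[1·6·6·1]=6.000000
k∈{2,3} keeps every argument non-negative
  k=2: (−1)^0·6.0000/(2)·0.6626^2·0.7489^2 = +0.738873
  k=3: (−1)^1·6.0000/(6)·0.6626^0·0.7489^4 = -0.314609
d^2_{-1,1}(1.6929) = +0.738873 -0.314609 = +0.424264
Attach z-rotation phases: D = e^{-i(-1)(3.1507)}·(+0.424264)·e^{-i(1)(1.6128)} = +0.013954+0.424035i

Wigner D-matrix element, Re=0.0140 Im=0.4240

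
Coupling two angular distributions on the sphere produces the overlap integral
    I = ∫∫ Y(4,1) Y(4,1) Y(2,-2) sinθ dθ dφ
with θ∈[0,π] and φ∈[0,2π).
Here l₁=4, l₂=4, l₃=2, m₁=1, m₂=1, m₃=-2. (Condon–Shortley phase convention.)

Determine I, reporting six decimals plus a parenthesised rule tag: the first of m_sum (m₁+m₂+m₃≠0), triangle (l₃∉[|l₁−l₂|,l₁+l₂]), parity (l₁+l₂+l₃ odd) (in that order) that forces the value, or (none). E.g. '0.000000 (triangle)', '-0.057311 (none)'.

Checks pass: Σm=0; 10 even; l₃=2∈[0,8].
(2·4+1)(2·4+1)(2·2+1) = 405
Δ: 6! 2! 2! / 11! → 1/13860
sum: t=2:+1/192 t=3:−1/36 t=4:+1/192 = -5/288
3j²(4 4 2; 0 0 0) = Δ·Π!·Σ² = 20/693  (sign -1)
sum: t=3:−1/144 = -1/144
3j²(4 4 2; 1 1 -2) = Δ·Π!·Σ² = 10/231  (sign -1)
combine: 4πI² = 405·20/693·10/231 = 3000/5929
take √, sign +1: I = 0.20066192
No selection rule forces the value: the integral is nonzero (none).

0.200662 (none)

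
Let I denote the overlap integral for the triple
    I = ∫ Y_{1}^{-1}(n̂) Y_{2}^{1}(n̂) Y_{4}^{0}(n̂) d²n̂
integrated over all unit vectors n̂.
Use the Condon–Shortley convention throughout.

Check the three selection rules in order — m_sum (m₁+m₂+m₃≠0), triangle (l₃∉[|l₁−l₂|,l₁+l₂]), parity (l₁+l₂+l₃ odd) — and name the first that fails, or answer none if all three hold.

triangle

Σmᵢ = 0  ✓
l₃∈[|l₁−l₂|,l₁+l₂]=[1,3] required, l₃=4 fails  ✗
Σlᵢ = 7 ⇒ odd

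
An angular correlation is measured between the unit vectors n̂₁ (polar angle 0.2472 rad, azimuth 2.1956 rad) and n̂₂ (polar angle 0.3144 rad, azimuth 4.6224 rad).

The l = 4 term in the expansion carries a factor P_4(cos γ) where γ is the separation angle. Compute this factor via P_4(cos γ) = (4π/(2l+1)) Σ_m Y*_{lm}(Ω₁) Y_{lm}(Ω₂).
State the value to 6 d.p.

Expand P_4 via completeness: Σ_{m} conj(Y_{4,m}) at Ω₁ times Y_{4,m} at Ω₂ —
  term(m=-4) = -0.00001 + 0.00000j   from Y*(Ω₁)=-0.00127 + 0.00095j, Y(Ω₂)=0.00379 + 0.00143j
  term(m=-3) = 0.00034 - 0.00053j   from Y*(Ω₁)=0.01697 + 0.00532j, Y(Ω₂)=0.00939 - 0.03393j
  term(m=-2) = 0.00268 + 0.01887j   from Y*(Ω₁)=-0.03529 - 0.10606j, Y(Ω₂)=-0.16778 - 0.03053j
  term(m=-1) = -0.14066 - 0.12207j   from Y*(Ω₁)=-0.23510 + 0.32599j, Y(Ω₂)=-0.04164 + 0.46150j
  term(m=+0) = 0.28824 + 0.00000j   from Y*(Ω₁)=0.60621 + 0.00000j, Y(Ω₂)=0.47548 + 0.00000j
  term(m=+1) = -0.14066 + 0.12207j   from Y*(Ω₁)=0.23510 + 0.32599j, Y(Ω₂)=0.04164 + 0.46150j
  term(m=+2) = 0.00268 - 0.01887j   from Y*(Ω₁)=-0.03529 + 0.10606j, Y(Ω₂)=-0.16778 + 0.03053j
  term(m=+3) = 0.00034 + 0.00053j   from Y*(Ω₁)=-0.01697 + 0.00532j, Y(Ω₂)=-0.00939 - 0.03393j
  term(m=+4) = -0.00001 - 0.00000j   from Y*(Ω₁)=-0.00127 - 0.00095j, Y(Ω₂)=0.00379 - 0.00143j
Accumulated sum 0.01296 - 0.00000j; after 4π/(2l+1) scaling, 0.01810 - 0.00000j ⇒ P_4 = 0.018100

0.018100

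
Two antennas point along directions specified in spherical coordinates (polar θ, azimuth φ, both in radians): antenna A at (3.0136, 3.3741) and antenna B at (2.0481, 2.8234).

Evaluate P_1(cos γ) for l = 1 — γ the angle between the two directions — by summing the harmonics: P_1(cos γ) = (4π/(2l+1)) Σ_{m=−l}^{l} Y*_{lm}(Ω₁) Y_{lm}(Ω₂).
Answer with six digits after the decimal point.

Term-by-term m-sum for l=1 (normalisation 4π/3 = 4.188790):
  term(m=-1) = 0.01153 + 0.00708j   from Y*(Ω₁)=-0.04291 - 0.01016j, Y(Ω₂)=-0.29148 - 0.09601j
  term(m=+0) = 0.10877 + 0.00000j   from Y*(Ω₁)=-0.48461 + 0.00000j, Y(Ω₂)=-0.22446 + 0.00000j
  term(m=+1) = 0.01153 - 0.00708j   from Y*(Ω₁)=0.04291 - 0.01016j, Y(Ω₂)=0.29148 - 0.09601j
Total Σ_m = 0.13184 + 0.00000j. Multiply by 4.188790: 0.55224 + 0.00000j. P_1(cos γ) = 0.552244

0.552244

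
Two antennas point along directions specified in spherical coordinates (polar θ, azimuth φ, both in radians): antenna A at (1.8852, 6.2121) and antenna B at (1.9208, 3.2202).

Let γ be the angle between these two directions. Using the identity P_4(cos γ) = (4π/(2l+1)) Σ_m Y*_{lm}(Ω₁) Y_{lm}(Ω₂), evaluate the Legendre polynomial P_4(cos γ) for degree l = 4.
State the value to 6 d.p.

Summing Y*_{l m}(θ₁,φ₁)·Y_{l m}(θ₂,φ₂) over m ∈ [−4, 4]; prefactor 4π/(2·4+1) = 1.396263:
  m=-4: Y*=0.34740 - 0.10153j  Y=0.32769 - 0.10657j  product 0.10302 - 0.07029j
  m=-3: Y*=-0.32536 + 0.07046j  Y=0.34592 - 0.08312j  product -0.10669 + 0.05142j
  m=-2: Y*=-0.09899 + 0.01417j  Y=-0.05158 + 0.00818j  product 0.00499 - 0.00154j
  m=-1: Y*=0.32343 - 0.02303j  Y=-0.33071 + 0.02605j  product -0.10636 + 0.01604j
  m=+0: Y*=0.04772 + 0.00000j  Y=-0.00461 + 0.00000j  product -0.00022 + 0.00000j
  m=+1: Y*=-0.32343 - 0.02303j  Y=0.33071 + 0.02605j  product -0.10636 - 0.01604j
  m=+2: Y*=-0.09899 - 0.01417j  Y=-0.05158 - 0.00818j  product 0.00499 + 0.00154j
  m=+3: Y*=0.32536 + 0.07046j  Y=-0.34592 - 0.08312j  product -0.10669 - 0.05142j
  m=+4: Y*=0.34740 + 0.10153j  Y=0.32769 + 0.10657j  product 0.10302 + 0.07029j
Σ over m = -0.21031 + 0.00000j; ×(4π/9) → -0.29365 + 0.00000j. Real part: -0.293649

-0.293649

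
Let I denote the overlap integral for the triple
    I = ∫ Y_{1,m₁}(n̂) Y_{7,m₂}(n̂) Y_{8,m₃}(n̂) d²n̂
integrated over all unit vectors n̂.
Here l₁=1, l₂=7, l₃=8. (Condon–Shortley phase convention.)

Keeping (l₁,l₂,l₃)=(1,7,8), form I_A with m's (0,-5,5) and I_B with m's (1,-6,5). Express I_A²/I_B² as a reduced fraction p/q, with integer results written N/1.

l's match ⇒ only the (l;m) 3-j factors differ between A and B.
A: triangle coeff Δ(1,7,8) = 1/2040; Σ_t [0,0]: t=0:+1/958003200 = 1/958003200; (3j)²=13/680 [(1 7 8; 0 -5 5)], sign=-1
B: triangle coeff Δ(1,7,8) = 1/2040; Σ_t [0,0]: t=0:+1/12454041600 = 1/12454041600; (3j)²=1/680 [(1 7 8; 1 -6 5)], sign=-1
I_A²/I_B² = (13/680)/(1/680) = 13/1

13/1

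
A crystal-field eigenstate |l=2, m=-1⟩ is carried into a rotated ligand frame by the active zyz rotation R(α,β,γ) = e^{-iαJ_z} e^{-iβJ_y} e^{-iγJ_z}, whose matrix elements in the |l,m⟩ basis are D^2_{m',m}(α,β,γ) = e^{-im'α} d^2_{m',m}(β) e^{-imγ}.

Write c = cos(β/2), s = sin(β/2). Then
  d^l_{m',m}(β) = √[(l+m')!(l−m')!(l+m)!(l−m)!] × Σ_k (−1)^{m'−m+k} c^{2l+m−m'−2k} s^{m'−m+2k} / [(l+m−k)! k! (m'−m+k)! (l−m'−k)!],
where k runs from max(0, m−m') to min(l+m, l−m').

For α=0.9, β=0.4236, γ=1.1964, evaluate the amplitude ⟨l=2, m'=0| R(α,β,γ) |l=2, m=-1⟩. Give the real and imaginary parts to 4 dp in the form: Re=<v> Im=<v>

Split into d^2_{0,-1}(β=0.4236) × two z-phases.
Half-angle: c=0.977654, s=0.210220. N=√(2·2·1·6)=4.898979
Admissible k: 0..1 (factorial args all ≥0)
  k=0: (−1)^1·4.8990/(2)·0.9777^3·0.2102^1 = -0.481178
  k=1: (−1)^2·4.8990/(2)·0.9777^1·0.2102^3 = +0.022248
d^2_{0,-1}(0.4236) = -0.481178 +0.022248 = -0.458930
D = (+1.000000+0.000000i)·(-0.458930)·(+0.365711+0.930729i) = -0.167836-0.427139i

Re=-0.1678 Im=-0.4271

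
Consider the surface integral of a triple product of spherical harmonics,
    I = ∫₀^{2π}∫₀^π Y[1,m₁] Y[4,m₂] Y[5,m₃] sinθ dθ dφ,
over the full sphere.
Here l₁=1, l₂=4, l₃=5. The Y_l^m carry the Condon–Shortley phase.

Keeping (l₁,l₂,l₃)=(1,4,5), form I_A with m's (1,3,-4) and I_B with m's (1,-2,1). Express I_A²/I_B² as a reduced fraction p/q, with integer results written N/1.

Shared (l₁,l₂,l₃)=(1,4,5): N and (l;000)² cancel in I_A²/I_B².
A: Δ = 0!·2!·8!/11! = 1/495; Racah Σ t=0..0: t=0:+1/10080 = 1/10080; ⇒ 3j(1 4 5; 1 3 -4)² = 4/55, sgn -1
B: Δ = 0!·2!·8!/11! = 1/495; Racah Σ t=0..0: t=0:+1/2880 = 1/2880; ⇒ 3j(1 4 5; 1 -2 1)² = 2/165, sgn +1
I_A²/I_B² = (4/55)/(2/165) = 6/1

6/1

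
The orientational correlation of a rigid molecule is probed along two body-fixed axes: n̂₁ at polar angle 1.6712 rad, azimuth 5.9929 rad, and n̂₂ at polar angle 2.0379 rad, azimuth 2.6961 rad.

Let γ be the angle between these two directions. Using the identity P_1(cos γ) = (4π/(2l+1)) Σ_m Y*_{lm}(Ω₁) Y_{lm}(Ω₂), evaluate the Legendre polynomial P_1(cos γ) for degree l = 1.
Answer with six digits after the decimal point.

-0.832565

Expand P_1 via completeness: Σ_{m} conj(Y_{1,m}) at Ω₁ times Y_{1,m} at Ω₂ —
  m=-1: (+0.329372-0.098391i) × (-0.278375-0.132926i) = -0.104768-0.016393i  (running Σ = -0.104768-0.016393i)
  m=0: (-0.048975-0.000000i) × (-0.220019+0.000000i) = +0.010775+0.000000i  (running Σ = -0.093992-0.016393i)
  m=1: (-0.329372-0.098391i) × (+0.278375-0.132926i) = -0.104768+0.016393i  (running Σ = -0.198760+0.000000i)
Total Σ_m = -0.198760+0.000000i. Multiply by 4.188790: -0.832565+0.000000i. P_1(cos γ) = -0.832565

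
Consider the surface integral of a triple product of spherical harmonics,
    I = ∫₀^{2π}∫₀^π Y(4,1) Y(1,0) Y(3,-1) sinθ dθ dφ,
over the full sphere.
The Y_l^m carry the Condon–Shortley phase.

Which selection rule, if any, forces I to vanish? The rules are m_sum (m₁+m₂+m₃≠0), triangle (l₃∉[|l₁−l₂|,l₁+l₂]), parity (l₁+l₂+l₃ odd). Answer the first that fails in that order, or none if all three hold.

none

Σmᵢ = 0  ✓
l₃∈[|l₁−l₂|,l₁+l₂]=[3,5], have l₃=3  ✓
Σlᵢ = 8 ⇒ even  ✓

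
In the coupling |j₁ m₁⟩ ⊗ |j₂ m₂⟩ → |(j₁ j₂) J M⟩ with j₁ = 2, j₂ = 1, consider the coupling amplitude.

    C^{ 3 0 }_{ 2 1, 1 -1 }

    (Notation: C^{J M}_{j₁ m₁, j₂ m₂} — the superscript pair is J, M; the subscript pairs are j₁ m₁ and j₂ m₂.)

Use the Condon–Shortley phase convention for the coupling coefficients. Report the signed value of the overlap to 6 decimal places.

+0.447214

j₁+j₂−J=0  J+j₁−j₂=4  J−j₁+j₂=2  j₁+j₂+J+1=7
(j₁±m₁, j₂±m₂, J±M) = (3,1,0,2,3,3)
P² = 144/5
sum k=0..0:
  [0] +1/12 = 1/12
S = 1/12
C² = P²·S² = 1/5 ; C = +0.447214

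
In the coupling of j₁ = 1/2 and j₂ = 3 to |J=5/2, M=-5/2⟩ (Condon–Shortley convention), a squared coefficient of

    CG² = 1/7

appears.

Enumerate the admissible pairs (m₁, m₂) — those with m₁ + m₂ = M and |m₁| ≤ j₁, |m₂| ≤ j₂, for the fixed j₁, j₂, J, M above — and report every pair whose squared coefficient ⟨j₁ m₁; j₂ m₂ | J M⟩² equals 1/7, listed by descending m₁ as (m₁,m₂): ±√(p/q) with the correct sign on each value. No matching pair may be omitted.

(-1/2,-2): −√(1/7)

Admissible pairs with m₁+m₂ = M = -5/2: (-1/2,-2), (1/2,-3)
  (m₁,m₂)=(1/2,-3): CG² = 6/7, CG = +√(6/7)
  (m₁,m₂)=(-1/2,-2): CG² = 1/7, CG = −√(1/7)   ← matches the target
Pairs with CG² = 1/7: (-1/2,-2): −√(1/7)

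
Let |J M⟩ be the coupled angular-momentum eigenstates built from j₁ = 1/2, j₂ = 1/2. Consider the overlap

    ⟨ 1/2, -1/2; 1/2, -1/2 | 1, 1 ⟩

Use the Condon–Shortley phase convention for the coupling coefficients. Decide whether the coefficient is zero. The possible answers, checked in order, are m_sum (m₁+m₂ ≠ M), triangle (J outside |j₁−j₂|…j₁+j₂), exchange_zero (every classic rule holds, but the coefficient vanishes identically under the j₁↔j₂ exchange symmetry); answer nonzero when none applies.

m-sum: m₁+m₂ = -1/2+(-1/2) = -1, M = 1  ✗ ⇒ coefficient is 0

m_sum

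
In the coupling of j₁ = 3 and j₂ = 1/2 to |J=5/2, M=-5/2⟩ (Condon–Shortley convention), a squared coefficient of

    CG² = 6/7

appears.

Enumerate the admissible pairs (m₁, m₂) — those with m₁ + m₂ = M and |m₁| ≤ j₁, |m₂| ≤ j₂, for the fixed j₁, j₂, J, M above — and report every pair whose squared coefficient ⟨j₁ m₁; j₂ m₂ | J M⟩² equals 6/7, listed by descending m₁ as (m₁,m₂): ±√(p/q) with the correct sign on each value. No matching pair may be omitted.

(-3,1/2): −√(6/7)

Admissible pairs with m₁+m₂ = M = -5/2: (-3,1/2), (-2,-1/2)
  (m₁,m₂)=(-2,-1/2): CG² = 1/7, CG = +√(1/7)
  (m₁,m₂)=(-3,1/2): CG² = 6/7, CG = −√(6/7)   ← matches the target
Pairs with CG² = 6/7: (-3,1/2): −√(6/7)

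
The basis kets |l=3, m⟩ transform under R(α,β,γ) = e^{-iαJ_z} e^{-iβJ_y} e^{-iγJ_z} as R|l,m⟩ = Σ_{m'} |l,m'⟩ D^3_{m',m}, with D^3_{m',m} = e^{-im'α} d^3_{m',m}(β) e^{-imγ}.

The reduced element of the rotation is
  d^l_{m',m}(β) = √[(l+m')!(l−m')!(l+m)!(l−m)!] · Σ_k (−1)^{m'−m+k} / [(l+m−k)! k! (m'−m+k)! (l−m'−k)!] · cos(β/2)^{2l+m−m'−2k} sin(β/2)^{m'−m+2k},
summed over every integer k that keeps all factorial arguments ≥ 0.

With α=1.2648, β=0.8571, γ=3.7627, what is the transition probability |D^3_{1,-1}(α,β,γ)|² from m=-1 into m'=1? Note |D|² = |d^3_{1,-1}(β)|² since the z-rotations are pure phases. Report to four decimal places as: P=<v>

First d^3_{1,-1}(β=0.8571), then the phase factors e^{-i(1)α} and e^{-i(-1)γ}:
c=cos(0.857100/2)=0.909569, s=sin(0.857100/2)=0.415552; N=√[24·2·2·24]=48.000000
The bounds max(0,m−m')=0 and min(l+m,l−m')=2 give 3 terms
  k=0: (−1)^2·48.0000/(8)·0.9096^4·0.4156^2 = +0.709163
  k=1: (−1)^3·48.0000/(6)·0.9096^2·0.4156^4 = -0.197362
  k=2: (−1)^4·48.0000/(48)·0.9096^0·0.4156^6 = +0.005149
d^3_{1,-1}(0.8571) = +0.709163 -0.197362 +0.005149 = +0.516950
|D^3_{1,-1}|² = |d^3_{1,-1}(β)|² = (+0.516950)² = 0.267237 (the z-rotation phases have unit modulus)

P=0.2672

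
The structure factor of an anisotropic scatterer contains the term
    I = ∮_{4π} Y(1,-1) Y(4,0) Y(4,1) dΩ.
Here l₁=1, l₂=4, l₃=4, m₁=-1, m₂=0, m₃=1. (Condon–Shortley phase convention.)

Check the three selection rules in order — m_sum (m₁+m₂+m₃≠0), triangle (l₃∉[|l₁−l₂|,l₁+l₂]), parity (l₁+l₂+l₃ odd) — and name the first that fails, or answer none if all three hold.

parity

m₁+m₂+m₃ = -1 + 0 + 1 = 0  ✓
triangle: |1−4|=3 ≤ l₃=4 ≤ 1+4=5  ✓
parity: l₁+l₂+l₃ = 9 is odd  ✗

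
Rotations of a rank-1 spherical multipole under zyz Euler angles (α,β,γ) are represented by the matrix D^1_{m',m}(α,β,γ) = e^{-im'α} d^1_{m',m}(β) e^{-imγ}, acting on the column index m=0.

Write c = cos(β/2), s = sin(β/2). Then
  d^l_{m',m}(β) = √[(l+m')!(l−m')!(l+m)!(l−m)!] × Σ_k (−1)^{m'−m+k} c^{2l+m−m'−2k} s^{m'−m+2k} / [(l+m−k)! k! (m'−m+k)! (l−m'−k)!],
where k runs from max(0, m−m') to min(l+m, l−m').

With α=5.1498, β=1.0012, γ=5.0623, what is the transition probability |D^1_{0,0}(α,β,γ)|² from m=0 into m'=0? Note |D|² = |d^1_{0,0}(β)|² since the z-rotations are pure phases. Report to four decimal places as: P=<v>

Split into d^1_{0,0}(β=1.0012) × two z-phases.
c=cos(1.001200/2)=0.877295, s=sin(1.001200/2)=0.479952; N=√[1·1·1·1]=1.000000
The bounds max(0,m−m')=0 and min(l+m,l−m')=1 give 2 terms
  k=0: (−1)^0·1.0000/(1)·0.8773^2·0.4800^0 = +0.769646
  k=1: (−1)^1·1.0000/(1)·0.8773^0·0.4800^2 = -0.230354
d^1_{0,0}(1.0012) = +0.769646 -0.230354 = +0.539292
|D^1_{0,0}|² = |d^1_{0,0}(β)|² = (+0.539292)² = 0.290836 (the z-rotation phases have unit modulus)

P=0.2908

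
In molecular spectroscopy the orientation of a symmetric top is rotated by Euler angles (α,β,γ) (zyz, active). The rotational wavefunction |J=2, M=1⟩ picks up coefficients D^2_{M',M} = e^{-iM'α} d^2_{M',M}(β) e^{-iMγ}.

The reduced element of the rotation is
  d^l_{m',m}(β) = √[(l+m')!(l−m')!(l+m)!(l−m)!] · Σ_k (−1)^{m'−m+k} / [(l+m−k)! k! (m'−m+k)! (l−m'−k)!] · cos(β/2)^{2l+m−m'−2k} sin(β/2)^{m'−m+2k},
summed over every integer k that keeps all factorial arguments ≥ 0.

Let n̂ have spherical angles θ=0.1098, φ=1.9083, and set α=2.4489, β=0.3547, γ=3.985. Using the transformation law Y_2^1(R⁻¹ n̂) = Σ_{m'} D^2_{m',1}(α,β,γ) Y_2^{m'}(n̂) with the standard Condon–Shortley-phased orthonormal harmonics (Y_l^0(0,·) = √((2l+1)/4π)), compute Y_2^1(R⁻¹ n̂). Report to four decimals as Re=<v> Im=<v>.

Re=-0.1588 Im=0.1152

Need the full column D^2_{m',1} for m'=−2..2 at α=2.4489, β=0.3547, γ=3.9850.
cos(β/2)=0.984315, sin(β/2)=0.176422
d^2_{-2,1}: single k=3 term ⇒ +0.010810;  D = +0.006611+0.008553i
d^2_{-1,1}: k∈[2..3] ⇒ +0.090468 -0.000969 = +0.089499;  D = +0.003105-0.089445i
d^2_{0,1}: k∈[1..2] ⇒ +0.412126 -0.013239 = +0.398886;  D = -0.265228+0.297933i
d^2_{1,1}: k∈[0..1] ⇒ +0.938719 -0.090468 = +0.848252;  D = +0.838636-0.127361i
d^2_{2,1}: single k=0 term ⇒ -0.336499;  D = +0.288276+0.173577i
Y_2^{m'}(θ=0.1098,φ=1.9083) and Σ D·Y over m':
  (+0.0066+0.0086i)·(-0.0036+0.0029i)  (+0.0031-0.0894i)·(-0.0279-0.0794i)  (-0.2652+0.2979i)·(+0.6194+0.0000i)  (+0.8386-0.1274i)·(+0.0279-0.0794i)  (+0.2883+0.1736i)·(-0.0036-0.0029i)
Y_2^1(R⁻¹ n̂) = -0.158811+0.115181i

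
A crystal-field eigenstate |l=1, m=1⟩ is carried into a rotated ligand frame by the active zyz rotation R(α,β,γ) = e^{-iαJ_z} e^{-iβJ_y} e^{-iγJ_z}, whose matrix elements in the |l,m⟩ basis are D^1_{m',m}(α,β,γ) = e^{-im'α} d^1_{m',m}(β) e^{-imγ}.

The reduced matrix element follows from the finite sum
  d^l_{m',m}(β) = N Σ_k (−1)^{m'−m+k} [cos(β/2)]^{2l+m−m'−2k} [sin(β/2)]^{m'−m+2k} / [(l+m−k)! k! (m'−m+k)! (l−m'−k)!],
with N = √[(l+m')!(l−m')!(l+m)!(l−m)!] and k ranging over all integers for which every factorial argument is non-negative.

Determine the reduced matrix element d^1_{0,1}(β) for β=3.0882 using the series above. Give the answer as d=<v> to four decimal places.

d=0.0377

d^1_{0,1}(β=3.0882) via the finite sum:
c=cos(3.088200/2)=0.026693, s=sin(3.088200/2)=0.999644; N=√[1·1·2·1]=1.414214
Admissible k: 1..1 (factorial args all ≥0)
  k=1: (−1)^0·1.4142/(1)·0.0267^1·0.9996^1 = +0.037736
d^1_{0,1}(3.0882) = +0.037736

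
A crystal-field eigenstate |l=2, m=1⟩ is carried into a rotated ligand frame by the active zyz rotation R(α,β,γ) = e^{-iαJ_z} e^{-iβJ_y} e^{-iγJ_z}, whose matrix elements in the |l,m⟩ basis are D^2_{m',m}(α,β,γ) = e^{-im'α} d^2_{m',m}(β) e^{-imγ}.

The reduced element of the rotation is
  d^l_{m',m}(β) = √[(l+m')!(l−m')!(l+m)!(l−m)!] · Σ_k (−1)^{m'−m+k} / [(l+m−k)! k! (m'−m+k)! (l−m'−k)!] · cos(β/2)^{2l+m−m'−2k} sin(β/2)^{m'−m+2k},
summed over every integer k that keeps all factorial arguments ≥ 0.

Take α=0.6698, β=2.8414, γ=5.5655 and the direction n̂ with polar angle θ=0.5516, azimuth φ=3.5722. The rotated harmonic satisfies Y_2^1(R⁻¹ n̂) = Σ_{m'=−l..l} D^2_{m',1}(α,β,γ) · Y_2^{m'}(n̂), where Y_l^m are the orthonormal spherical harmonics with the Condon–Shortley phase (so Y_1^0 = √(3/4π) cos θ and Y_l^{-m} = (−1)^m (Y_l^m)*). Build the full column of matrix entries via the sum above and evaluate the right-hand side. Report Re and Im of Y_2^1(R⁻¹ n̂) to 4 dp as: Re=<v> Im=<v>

Re=0.0708 Im=0.1845

Need the full column D^2_{m',1} for m'=−2..2 at α=0.6698, β=2.8414, γ=5.5655.
cos(β/2)=0.149533, sin(β/2)=0.988757
d^2_{-2,1}: single k=3 term ⇒ +0.289092;  D = -0.135158+0.255552i
d^2_{-1,1}: k∈[2..3] ⇒ +0.065581 -0.955780 = -0.890199;  D = -0.162271-0.875284i
d^2_{0,1}: k∈[1..2] ⇒ +0.008098 -0.354064 = -0.345966;  D = -0.260627-0.227522i
d^2_{1,1}: k∈[0..1] ⇒ +0.000500 -0.065581 = -0.065081;  D = -0.065006-0.003115i
d^2_{2,1}: single k=0 term ⇒ -0.006612;  D = -0.005374+0.003852i
Y_2^{m'}(θ=0.5516,φ=3.5722) and Σ D·Y over m':
  (-0.1352+0.2556i)·(+0.0691-0.0805i)  (-0.1623-0.8753i)·(-0.3133+0.1439i)  (-0.2606-0.2275i)·(+0.3709+0.0000i)  (-0.0650-0.0031i)·(+0.3133+0.1439i)  (-0.0054+0.0039i)·(+0.0691+0.0805i)
Y_2^1(R⁻¹ n̂) = +0.070773+0.184544i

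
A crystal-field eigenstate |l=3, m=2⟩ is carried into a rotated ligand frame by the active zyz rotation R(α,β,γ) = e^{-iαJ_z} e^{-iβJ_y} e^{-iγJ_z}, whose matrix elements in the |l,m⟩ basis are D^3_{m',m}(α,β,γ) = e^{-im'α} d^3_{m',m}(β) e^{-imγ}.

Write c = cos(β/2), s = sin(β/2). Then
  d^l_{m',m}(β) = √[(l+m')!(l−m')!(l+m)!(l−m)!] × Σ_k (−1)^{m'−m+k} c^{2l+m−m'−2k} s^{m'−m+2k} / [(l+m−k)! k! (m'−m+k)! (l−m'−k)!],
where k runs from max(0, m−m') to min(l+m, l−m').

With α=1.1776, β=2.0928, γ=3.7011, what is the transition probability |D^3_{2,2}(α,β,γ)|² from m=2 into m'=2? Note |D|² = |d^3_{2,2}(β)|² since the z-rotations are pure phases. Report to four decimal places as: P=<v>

Split into d^3_{2,2}(β=2.0928) × two z-phases.
c=cos(2.092800/2)=0.500691, s=sin(2.092800/2)=0.865626; N=√[120·1·120·1]=120.000000
Admissible k: 0..1 (factorial args all ≥0)
  k=0: (−1)^0·120.0000/(120)·0.5007^6·0.8656^0 = +0.015755
  k=1: (−1)^1·120.0000/(24)·0.5007^4·0.8656^2 = -0.235455
d^3_{2,2}(2.0928) = +0.015755 -0.235455 = -0.219700
|D^3_{2,2}|² = |d^3_{2,2}(β)|² = (-0.219700)² = 0.048268 (the z-rotation phases have unit modulus)

P=0.0483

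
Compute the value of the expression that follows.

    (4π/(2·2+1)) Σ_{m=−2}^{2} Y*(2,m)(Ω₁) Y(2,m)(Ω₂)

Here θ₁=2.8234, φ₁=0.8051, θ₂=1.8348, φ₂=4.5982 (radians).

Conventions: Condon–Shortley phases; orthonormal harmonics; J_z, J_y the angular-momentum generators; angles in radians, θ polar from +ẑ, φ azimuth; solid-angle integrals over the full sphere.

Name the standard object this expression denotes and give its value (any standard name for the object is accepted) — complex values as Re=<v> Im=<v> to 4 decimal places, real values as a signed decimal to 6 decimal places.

This sum is the spherical-harmonic addition theorem: it equals the Legendre polynomial P_l(cos γ) of the angle γ between the two directions.
Expand P_2 via completeness: Σ_{m} conj(Y_{2,m}) at Ω₁ times Y_{2,m} at Ω₂ —
  m=-2: Y*=-0.001489+0.037777i  Y=-0.350625-0.081497i  product +0.003601-0.013124i
  m=-1: Y*=-0.159094-0.165490i  Y=+0.022174-0.193343i  product -0.035524+0.027090i
  m=+0: Y*=+0.538176-0.000000i  Y=-0.250963+0.000000i  product -0.135062+0.000000i
  m=+1: Y*=+0.159094-0.165490i  Y=-0.022174-0.193343i  product -0.035524-0.027090i
  m=+2: Y*=-0.001489-0.037777i  Y=-0.350625+0.081497i  product +0.003601+0.013124i
Total Σ_m = -0.198908+0.000000i. Multiply by 2.513274: -0.499911+0.000000i. P_2(cos γ) = -0.499911

Legendre polynomial (addition theorem), -0.499911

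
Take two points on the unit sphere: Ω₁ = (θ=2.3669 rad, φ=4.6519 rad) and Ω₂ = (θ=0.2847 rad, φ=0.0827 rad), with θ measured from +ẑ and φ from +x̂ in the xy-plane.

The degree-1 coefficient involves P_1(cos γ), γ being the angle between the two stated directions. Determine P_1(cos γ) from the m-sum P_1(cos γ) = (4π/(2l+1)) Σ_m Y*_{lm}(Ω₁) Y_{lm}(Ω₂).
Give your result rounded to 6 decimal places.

-0.713905

Addition theorem: P_1(cos γ) = (4π/3) Σ_m Y*_{lm}(Ω₁) Y_{lm}(Ω₂), m = −1…1:
  m=-1: (-0.014610-0.241230i) × (+0.096707-0.008016i) = -0.003347-0.023212i  (running Σ = -0.003347-0.023212i)
  m=0: (-0.349173-0.000000i) × (+0.468934+0.000000i) = -0.163739-0.000000i  (running Σ = -0.167086-0.023212i)
  m=1: (+0.014610-0.241230i) × (-0.096707-0.008016i) = -0.003347+0.023212i  (running Σ = -0.170432+0.000000i)
Total Σ_m = -0.170432+0.000000i. Multiply by 4.188790: -0.713905+0.000000i. P_1(cos γ) = -0.713905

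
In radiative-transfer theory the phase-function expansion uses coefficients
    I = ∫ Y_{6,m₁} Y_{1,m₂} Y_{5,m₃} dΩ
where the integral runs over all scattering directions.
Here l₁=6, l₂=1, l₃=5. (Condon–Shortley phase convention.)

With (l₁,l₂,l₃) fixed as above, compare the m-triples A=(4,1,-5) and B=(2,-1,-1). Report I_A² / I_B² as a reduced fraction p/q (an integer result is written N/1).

Shared (l₁,l₂,l₃)=(6,1,5): N and (l;000)² cancel in I_A²/I_B².
A: Δ = 2!·10!·0!/13! = 1/858; Racah Σ t=2..2: t=2:+1/7257600 = 1/7257600; ⇒ 3j(6 1 5; 4 1 -5)² = 1/858, sgn +1
B: Δ = 2!·10!·0!/13! = 1/858; Racah Σ t=0..0: t=0:+1/34560 = 1/34560; ⇒ 3j(6 1 5; 2 -1 -1)² = 14/429, sgn +1
I_A²/I_B² = (1/858)/(14/429) = 1/28

1/28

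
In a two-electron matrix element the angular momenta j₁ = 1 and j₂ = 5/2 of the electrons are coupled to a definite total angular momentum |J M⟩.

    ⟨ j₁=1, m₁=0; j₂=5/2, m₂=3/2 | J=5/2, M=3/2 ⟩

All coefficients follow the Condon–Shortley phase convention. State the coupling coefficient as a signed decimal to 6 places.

-0.507093

√[6·1!1!4!/7! · 1!1!4!1!4!1!] = √(576/35)
  +(−1)^0/∏(0,1,1,4,0,0)! = 1/24  (running 1/24)
  +(−1)^1/∏(1,0,0,3,1,1)! = -1/6  (running -1/8)
⟨..|..⟩ = √(576/35)·(-1/8) = -0.507093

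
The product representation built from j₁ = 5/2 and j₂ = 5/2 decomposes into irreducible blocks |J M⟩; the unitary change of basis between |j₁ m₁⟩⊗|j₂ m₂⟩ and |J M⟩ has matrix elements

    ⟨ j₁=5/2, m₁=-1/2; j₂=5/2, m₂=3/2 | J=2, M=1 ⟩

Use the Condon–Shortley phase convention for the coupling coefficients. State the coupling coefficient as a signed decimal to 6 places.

+0.377964  (= +√(1/7))

triangle: 3!·2!·2!/8! = 24/40320
(j±m)!: 2!·3!·4!·1!·3!·1! = 1728
prefactor² = (2J+1)·Δ·N² = 36/7
  k=2: +1/(2!·1!·1!·2!·1!·0!) = 1/4
  k=3: −1/(3!·0!·0!·1!·2!·1!) = -1/12
Σ = 1/6  ⇒  CG² = 36/7·(1/6)² = 1/7
CG = +√(1/7) = +0.377964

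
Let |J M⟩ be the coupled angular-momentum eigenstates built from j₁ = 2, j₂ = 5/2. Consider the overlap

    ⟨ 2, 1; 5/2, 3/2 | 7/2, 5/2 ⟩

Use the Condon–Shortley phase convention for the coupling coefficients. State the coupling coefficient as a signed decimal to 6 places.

-0.125988

j₁+j₂−J=1  J+j₁−j₂=3  J−j₁+j₂=4  j₁+j₂+J+1=9
(j₁±m₁, j₂±m₂, J±M) = (3,1,4,1,6,1)
P² = 2304/7
sum k=0..1:
  [0] +1/48 = 1/48
  [1] −1/36 = -1/36
S = -1/144
C² = P²·S² = 1/63 ; C = -0.125988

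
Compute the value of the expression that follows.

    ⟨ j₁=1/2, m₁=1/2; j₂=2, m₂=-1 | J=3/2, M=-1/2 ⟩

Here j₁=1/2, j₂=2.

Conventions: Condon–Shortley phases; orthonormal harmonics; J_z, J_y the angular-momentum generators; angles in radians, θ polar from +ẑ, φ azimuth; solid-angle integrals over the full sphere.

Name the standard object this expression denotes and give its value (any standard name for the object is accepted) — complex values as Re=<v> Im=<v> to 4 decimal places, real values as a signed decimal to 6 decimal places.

Clebsch–Gordan coefficient, +√(3/5) ≈ +0.774597

This is a Clebsch–Gordan (vector-coupling) coefficient.
j₁+j₂−J=1  J+j₁−j₂=0  J−j₁+j₂=3  j₁+j₂+J+1=5
(j₁±m₁, j₂±m₂, J±M) = (1,0,1,3,1,2)
P² = 12/5
sum k=0..0:
  [0] +1/2 = 1/2
S = 1/2
C² = P²·S² = 3/5 ; C = +0.774597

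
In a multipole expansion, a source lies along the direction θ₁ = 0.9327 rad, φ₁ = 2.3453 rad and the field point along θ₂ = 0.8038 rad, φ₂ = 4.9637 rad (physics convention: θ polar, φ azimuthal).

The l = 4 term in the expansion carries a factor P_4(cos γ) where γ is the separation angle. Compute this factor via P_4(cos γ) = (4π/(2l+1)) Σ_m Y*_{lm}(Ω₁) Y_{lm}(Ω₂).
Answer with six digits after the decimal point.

Addition theorem: P_4(cos γ) = (4π/9) Σ_m Y*_{lm}(Ω₁) Y_{lm}(Ω₂), m = −4…4:
  [-4]  conj(Y_{4,-4})(Ω₁) = -0.184033+0.008025i ; Y_{4,-4}(Ω₂) = +0.063730-0.100407i ; Δ = -0.010923+0.018990i
  [-3]  conj(Y_{4,-3})(Ω₁) = +0.281995+0.264139i ; Y_{4,-3}(Ω₂) = -0.221927-0.236351i ; Δ = -0.000153-0.125269i
  [-2]  conj(Y_{4,-2})(Ω₁) = -0.006977-0.320156i ; Y_{4,-2}(Ω₂) = -0.360350+0.198089i ; Δ = +0.065933+0.113986i
  [-1]  conj(Y_{4,-1})(Ω₁) = +0.081726-0.083526i ; Y_{4,-1}(Ω₂) = +0.021821+0.084993i ; Δ = +0.008882+0.005123i
  [+0]  conj(Y_{4,0})(Ω₁) = -0.342554-0.000000i ; Y_{4,0}(Ω₂) = -0.352281+0.000000i ; Δ = +0.120675+0.000000i
  [+1]  conj(Y_{4,1})(Ω₁) = -0.081726-0.083526i ; Y_{4,1}(Ω₂) = -0.021821+0.084993i ; Δ = +0.008882-0.005123i
  [+2]  conj(Y_{4,2})(Ω₁) = -0.006977+0.320156i ; Y_{4,2}(Ω₂) = -0.360350-0.198089i ; Δ = +0.065933-0.113986i
  [+3]  conj(Y_{4,3})(Ω₁) = -0.281995+0.264139i ; Y_{4,3}(Ω₂) = +0.221927-0.236351i ; Δ = -0.000153+0.125269i
  [+4]  conj(Y_{4,4})(Ω₁) = -0.184033-0.008025i ; Y_{4,4}(Ω₂) = +0.063730+0.100407i ; Δ = -0.010923-0.018990i
Accumulated sum +0.248157-0.000000i; after 4π/(2l+1) scaling, +0.346492-0.000000i ⇒ P_4 = 0.346492

0.346492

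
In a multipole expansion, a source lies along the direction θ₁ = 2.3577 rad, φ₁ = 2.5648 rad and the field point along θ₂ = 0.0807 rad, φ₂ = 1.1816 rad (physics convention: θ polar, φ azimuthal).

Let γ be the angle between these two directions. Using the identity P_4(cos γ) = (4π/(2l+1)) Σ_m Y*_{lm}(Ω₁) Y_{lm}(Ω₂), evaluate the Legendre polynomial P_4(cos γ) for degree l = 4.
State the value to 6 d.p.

-0.415432

Addition theorem: P_4(cos γ) = (4π/9) Σ_m Y*_{lm}(Ω₁) Y_{lm}(Ω₂), m = −4…4:
  term(m=-4) = (0.000002, -0.000001)   from Y*(Ω₁)=(-0.073855, -0.081476), Y(Ω₂)=(0.000000, 0.000019)
  term(m=-3) = (0.000109, 0.000172)   from Y*(Ω₁)=(-0.049574, -0.308010), Y(Ω₂)=(-0.000601, 0.000256)
  term(m=-2) = (-0.005042, 0.001986)   from Y*(Ω₁)=(0.169643, -0.382742), Y(Ω₂)=(-0.009217, -0.009089)
  term(m=-1) = (-0.003386, -0.017835)   from Y*(Ω₁)=(0.101226, -0.065857), Y(Ω₂)=(0.057039, -0.139079)
  term(m=+0) = (-0.280896, -0.000000)   from Y*(Ω₁)=(-0.342998, -0.000000), Y(Ω₂)=(0.818943, 0.000000)
  term(m=+1) = (-0.003386, 0.017835)   from Y*(Ω₁)=(-0.101226, -0.065857), Y(Ω₂)=(-0.057039, -0.139079)
  term(m=+2) = (-0.005042, -0.001986)   from Y*(Ω₁)=(0.169643, 0.382742), Y(Ω₂)=(-0.009217, 0.009089)
  term(m=+3) = (0.000109, -0.000172)   from Y*(Ω₁)=(0.049574, -0.308010), Y(Ω₂)=(0.000601, 0.000256)
  term(m=+4) = (0.000002, 0.000001)   from Y*(Ω₁)=(-0.073855, 0.081476), Y(Ω₂)=(0.000000, -0.000019)
Total Σ_m = (-0.297531, 0.000000). Multiply by 1.396263: (-0.415432, 0.000000). P_4(cos γ) = -0.415432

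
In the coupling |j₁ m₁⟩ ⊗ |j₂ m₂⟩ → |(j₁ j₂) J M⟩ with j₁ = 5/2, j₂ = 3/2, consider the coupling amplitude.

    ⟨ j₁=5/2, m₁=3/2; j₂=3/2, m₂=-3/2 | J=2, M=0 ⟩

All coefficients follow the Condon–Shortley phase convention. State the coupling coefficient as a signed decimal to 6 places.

j₁+j₂−J=2  J+j₁−j₂=3  J−j₁+j₂=1  j₁+j₂+J+1=7
(j₁±m₁, j₂±m₂, J±M) = (4,1,0,3,2,2)
P² = 48/7
sum k=0..0:
  [0] +1/4 = 1/4
S = 1/4
C² = P²·S² = 3/7 ; C = +0.654654

+0.654654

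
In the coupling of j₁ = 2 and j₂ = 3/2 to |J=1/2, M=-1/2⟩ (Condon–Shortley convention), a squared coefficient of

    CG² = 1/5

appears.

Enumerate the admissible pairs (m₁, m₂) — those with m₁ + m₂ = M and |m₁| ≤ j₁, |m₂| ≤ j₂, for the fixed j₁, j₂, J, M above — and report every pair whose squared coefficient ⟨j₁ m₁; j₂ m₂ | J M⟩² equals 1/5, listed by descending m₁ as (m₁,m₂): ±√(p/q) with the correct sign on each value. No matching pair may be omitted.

Admissible pairs with m₁+m₂ = M = -1/2: (-2,3/2), (-1,1/2), (0,-1/2), (1,-3/2)
  (m₁,m₂)=(1,-3/2): CG² = 1/10, CG = +√(1/10)
  (m₁,m₂)=(0,-1/2): CG² = 1/5, CG = −√(1/5)   ← matches the target
  (m₁,m₂)=(-1,1/2): CG² = 3/10, CG = +√(3/10)
  (m₁,m₂)=(-2,3/2): CG² = 2/5, CG = −√(2/5)
Pairs with CG² = 1/5: (0,-1/2): −√(1/5)

(0,-1/2): −√(1/5)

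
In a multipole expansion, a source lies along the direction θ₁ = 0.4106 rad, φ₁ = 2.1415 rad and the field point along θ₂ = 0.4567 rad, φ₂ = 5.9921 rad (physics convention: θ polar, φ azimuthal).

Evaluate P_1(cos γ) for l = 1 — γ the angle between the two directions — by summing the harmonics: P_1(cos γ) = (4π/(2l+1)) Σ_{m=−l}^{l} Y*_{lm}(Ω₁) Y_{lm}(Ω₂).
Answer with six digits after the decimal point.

Term-by-term m-sum for l=1 (normalisation 4π/3 = 4.188790):
  m=-1: (-0.074501, 0.116052) × (0.145950, 0.043726) = (-0.015948, 0.013680)  (running Σ = (-0.015948, 0.013680))
  m=0: (0.447991, -0.000000) × (0.438527, 0.000000) = (0.196456, 0.000000)  (running Σ = (0.180508, 0.013680))
  m=1: (0.074501, 0.116052) × (-0.145950, 0.043726) = (-0.015948, -0.013680)  (running Σ = (0.164560, 0.000000))
Total Σ_m = (0.164560, 0.000000). Multiply by 4.188790: (0.689308, 0.000000). P_1(cos γ) = 0.689308

0.689308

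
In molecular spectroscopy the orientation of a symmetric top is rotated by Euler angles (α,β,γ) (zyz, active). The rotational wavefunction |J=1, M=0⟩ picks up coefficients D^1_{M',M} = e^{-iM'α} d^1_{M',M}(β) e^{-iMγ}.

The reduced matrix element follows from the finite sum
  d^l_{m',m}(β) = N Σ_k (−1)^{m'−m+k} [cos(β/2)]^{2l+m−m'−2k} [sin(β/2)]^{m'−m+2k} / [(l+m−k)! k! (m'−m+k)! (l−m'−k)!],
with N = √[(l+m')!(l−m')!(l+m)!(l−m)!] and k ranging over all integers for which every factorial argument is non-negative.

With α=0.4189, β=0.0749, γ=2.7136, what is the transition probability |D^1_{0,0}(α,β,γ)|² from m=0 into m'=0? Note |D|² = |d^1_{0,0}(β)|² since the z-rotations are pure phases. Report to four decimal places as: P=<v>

Split into d^1_{0,0}(β=0.0749) × two z-phases.
With c≡cos(β/2)=0.999299 and s≡sin(β/2)=0.037441, N=[1·1·1·1]^{1/2}=1.000000
k∈{0,1} keeps every argument non-negative
  k=0: (−1)^0·1.0000/(1)·0.9993^2·0.0374^0 = +0.998598
  k=1: (−1)^1·1.0000/(1)·0.9993^0·0.0374^2 = -0.001402
d^1_{0,0}(0.0749) = +0.998598 -0.001402 = +0.997196
|D^1_{0,0}|² = |d^1_{0,0}(β)|² = (+0.997196)² = 0.994400 (the z-rotation phases have unit modulus)

P=0.9944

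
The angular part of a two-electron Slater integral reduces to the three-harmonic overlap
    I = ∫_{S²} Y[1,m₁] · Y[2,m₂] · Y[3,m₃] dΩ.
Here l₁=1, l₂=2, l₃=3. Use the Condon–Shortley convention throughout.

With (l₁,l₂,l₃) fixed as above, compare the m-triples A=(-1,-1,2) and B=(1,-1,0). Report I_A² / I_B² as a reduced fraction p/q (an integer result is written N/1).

l's match ⇒ only the (l;m) 3-j factors differ between A and B.
A: triangle coeff Δ(1,2,3) = 1/105; Σ_t [0,0]: t=0:+1/12 = 1/12; (3j)²=2/21 [(1 2 3; -1 -1 2)], sign=-1
B: triangle coeff Δ(1,2,3) = 1/105; Σ_t [0,0]: t=0:+1/12 = 1/12; (3j)²=1/35 [(1 2 3; 1 -1 0)], sign=-1
I_A²/I_B² = (2/21)/(1/35) = 10/3

10/3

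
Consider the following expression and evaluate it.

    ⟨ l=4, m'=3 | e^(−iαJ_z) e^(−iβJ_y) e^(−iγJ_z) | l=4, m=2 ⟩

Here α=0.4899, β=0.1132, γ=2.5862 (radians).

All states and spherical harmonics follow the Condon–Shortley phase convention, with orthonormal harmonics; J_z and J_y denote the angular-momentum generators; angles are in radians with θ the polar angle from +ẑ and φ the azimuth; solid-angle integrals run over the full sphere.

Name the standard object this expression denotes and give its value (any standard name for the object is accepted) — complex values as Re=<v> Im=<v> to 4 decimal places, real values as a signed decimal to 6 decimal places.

Wigner D-matrix element, Re=-0.1941 Im=0.0728

This is a Wigner D-matrix element — the rotation-matrix element ⟨l m'| R(α,β,γ) |l m⟩ in the angular-momentum basis.
First d^4_{3,2}(β=0.1132), then the phase factors e^{-i(3)α} and e^{-i(2)γ}:
Half-angle: c=0.998399, s=0.056570. N=√(5040·1·720·2)=2693.993318
k∈{0,1} keeps every argument non-negative
  k=0: (−1)^1·2693.9933/(720)·0.9984^7·0.0566^1 = -0.209303
  k=1: (−1)^2·2693.9933/(240)·0.9984^5·0.0566^3 = +0.002016
d^4_{3,2}(0.1132) = -0.209303 +0.002016 = -0.207288
Attach z-rotation phases: D = e^{-i(3)(0.4899)}·(-0.207288)·e^{-i(2)(2.5862)} = -0.194079+0.072811i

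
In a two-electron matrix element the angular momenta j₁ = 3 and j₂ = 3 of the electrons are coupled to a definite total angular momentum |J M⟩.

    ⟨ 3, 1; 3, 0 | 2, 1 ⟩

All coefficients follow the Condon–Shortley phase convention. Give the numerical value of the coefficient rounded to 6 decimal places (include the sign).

+√(1/42) ≈ +0.154303

triangle: 4!*2!*2!/9! = 96/362880
(j±m)!: 4!*2!*3!*3!*3!*1! = 10368
prefactor² = (2J+1)*Δ*N² = 96/7
  k=1: −1/(1!*3!*1!*2!*1!*0!) = -1/12
  k=2: +1/(2!*2!*0!*1!*2!*1!) = 1/8
Σ = 1/24  ⇒  CG² = 96/7*(1/24)² = 1/42
CG = +√(1/42) = +0.154303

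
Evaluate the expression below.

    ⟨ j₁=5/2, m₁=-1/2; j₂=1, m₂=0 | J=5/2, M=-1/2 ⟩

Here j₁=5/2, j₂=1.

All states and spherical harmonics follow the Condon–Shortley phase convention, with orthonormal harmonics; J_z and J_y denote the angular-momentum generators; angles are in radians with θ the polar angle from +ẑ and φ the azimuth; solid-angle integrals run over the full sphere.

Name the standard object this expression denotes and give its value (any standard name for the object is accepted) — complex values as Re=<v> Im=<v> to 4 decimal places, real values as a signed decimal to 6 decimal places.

This is a Clebsch–Gordan (vector-coupling) coefficient.
√[6·1!4!1!/7! · 2!3!1!1!2!3!] = √(144/35)
  +(−1)^0/∏(0,1,3,1,1,0)! = 1/6  (running 1/6)
  +(−1)^1/∏(1,0,2,0,2,1)! = -1/4  (running -1/12)
⟨..|..⟩ = √(144/35)·(-1/12) = -0.169031

Clebsch–Gordan coefficient, −√(1/35) ≈ -0.169031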